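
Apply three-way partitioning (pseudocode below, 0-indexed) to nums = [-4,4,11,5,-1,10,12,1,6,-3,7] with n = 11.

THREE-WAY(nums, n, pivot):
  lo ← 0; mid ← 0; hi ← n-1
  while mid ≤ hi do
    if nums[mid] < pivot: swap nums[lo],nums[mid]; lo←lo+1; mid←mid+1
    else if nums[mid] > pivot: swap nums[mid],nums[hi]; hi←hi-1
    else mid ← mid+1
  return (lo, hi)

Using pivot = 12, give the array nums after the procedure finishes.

[-4,4,11,5,-1,10,1,6,-3,7,12]

pivot = 12; lo=0, mid=0, hi=10
nums[mid]=-4<12: swap nums[0],nums[0]; lo=1,mid=1 → [-4,4,11,5,-1,10,12,1,6,-3,7]
nums[mid]=4<12: swap nums[1],nums[1]; lo=2,mid=2 → [-4,4,11,5,-1,10,12,1,6,-3,7]
nums[mid]=11<12: swap nums[2],nums[2]; lo=3,mid=3 → [-4,4,11,5,-1,10,12,1,6,-3,7]
nums[mid]=5<12: swap nums[3],nums[3]; lo=4,mid=4 → [-4,4,11,5,-1,10,12,1,6,-3,7]
nums[mid]=-1<12: swap nums[4],nums[4]; lo=5,mid=5 → [-4,4,11,5,-1,10,12,1,6,-3,7]
nums[mid]=10<12: swap nums[5],nums[5]; lo=6,mid=6 → [-4,4,11,5,-1,10,12,1,6,-3,7]
nums[mid]=12=12: mid=7
nums[mid]=1<12: swap nums[6],nums[7]; lo=7,mid=8 → [-4,4,11,5,-1,10,1,12,6,-3,7]
nums[mid]=6<12: swap nums[7],nums[8]; lo=8,mid=9 → [-4,4,11,5,-1,10,1,6,12,-3,7]
nums[mid]=-3<12: swap nums[8],nums[9]; lo=9,mid=10 → [-4,4,11,5,-1,10,1,6,-3,12,7]
nums[mid]=7<12: swap nums[9],nums[10]; lo=10,mid=11 → [-4,4,11,5,-1,10,1,6,-3,7,12]
end: lo=10, hi=10; nums = [-4,4,11,5,-1,10,1,6,-3,7,12]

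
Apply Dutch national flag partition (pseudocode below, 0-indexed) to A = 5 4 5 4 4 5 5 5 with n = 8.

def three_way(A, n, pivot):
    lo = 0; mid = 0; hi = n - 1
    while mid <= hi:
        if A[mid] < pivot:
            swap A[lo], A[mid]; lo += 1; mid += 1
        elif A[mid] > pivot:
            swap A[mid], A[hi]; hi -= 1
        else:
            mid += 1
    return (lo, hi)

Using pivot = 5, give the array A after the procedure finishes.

pivot = 5; lo=0, mid=0, hi=7
A[mid]=5=5: mid=1
A[mid]=4<5: swap A[0],A[1]; lo=1,mid=2 → 4 5 5 4 4 5 5 5
A[mid]=5=5: mid=3
A[mid]=4<5: swap A[1],A[3]; lo=2,mid=4 → 4 4 5 5 4 5 5 5
A[mid]=4<5: swap A[2],A[4]; lo=3,mid=5 → 4 4 4 5 5 5 5 5
A[mid]=5=5: mid=6
A[mid]=5=5: mid=7
A[mid]=5=5: mid=8
end: lo=3, hi=7; A = 4 4 4 5 5 5 5 5

4 4 4 5 5 5 5 5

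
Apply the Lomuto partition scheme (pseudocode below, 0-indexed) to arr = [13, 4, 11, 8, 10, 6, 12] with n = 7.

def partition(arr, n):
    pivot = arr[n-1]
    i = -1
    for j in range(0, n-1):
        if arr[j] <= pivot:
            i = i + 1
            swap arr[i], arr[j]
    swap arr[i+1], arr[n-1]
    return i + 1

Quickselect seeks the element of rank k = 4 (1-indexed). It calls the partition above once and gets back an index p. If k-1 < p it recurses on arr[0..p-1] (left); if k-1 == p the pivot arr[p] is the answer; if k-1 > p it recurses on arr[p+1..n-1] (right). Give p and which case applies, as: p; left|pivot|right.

pivot=12, i=-1
j=0: 13>12, skip
j=1: 4≤12, i=0, swap(0,1) ⇒ [4, 13, 11, 8, 10, 6, 12]
j=2: 11≤12, i=1, swap(1,2) ⇒ [4, 11, 13, 8, 10, 6, 12]
j=3: 8≤12, i=2, swap(2,3) ⇒ [4, 11, 8, 13, 10, 6, 12]
j=4: 10≤12, i=3, swap(3,4) ⇒ [4, 11, 8, 10, 13, 6, 12]
j=5: 6≤12, i=4, swap(4,5) ⇒ [4, 11, 8, 10, 6, 13, 12]
swap(5,6) ⇒ [4, 11, 8, 10, 6, 12, 13]; return 5
p = 5; k-1 = 3 < 5 ⇒ left

5; left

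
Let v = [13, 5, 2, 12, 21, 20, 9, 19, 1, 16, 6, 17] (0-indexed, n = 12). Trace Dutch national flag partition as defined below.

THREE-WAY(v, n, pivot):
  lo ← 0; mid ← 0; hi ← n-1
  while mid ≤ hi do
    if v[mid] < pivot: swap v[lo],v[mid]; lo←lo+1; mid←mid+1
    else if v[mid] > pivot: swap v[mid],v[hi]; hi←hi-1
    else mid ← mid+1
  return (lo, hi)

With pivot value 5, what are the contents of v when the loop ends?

pivot = 5; lo=0, mid=0, hi=11
v[mid]=13>5: swap v[0],v[11]; hi=10 → [17, 5, 2, 12, 21, 20, 9, 19, 1, 16, 6, 13]
v[mid]=17>5: swap v[0],v[10]; hi=9 → [6, 5, 2, 12, 21, 20, 9, 19, 1, 16, 17, 13]
v[mid]=6>5: swap v[0],v[9]; hi=8 → [16, 5, 2, 12, 21, 20, 9, 19, 1, 6, 17, 13]
v[mid]=16>5: swap v[0],v[8]; hi=7 → [1, 5, 2, 12, 21, 20, 9, 19, 16, 6, 17, 13]
v[mid]=1<5: swap v[0],v[0]; lo=1,mid=1 → [1, 5, 2, 12, 21, 20, 9, 19, 16, 6, 17, 13]
v[mid]=5=5: mid=2
v[mid]=2<5: swap v[1],v[2]; lo=2,mid=3 → [1, 2, 5, 12, 21, 20, 9, 19, 16, 6, 17, 13]
v[mid]=12>5: swap v[3],v[7]; hi=6 → [1, 2, 5, 19, 21, 20, 9, 12, 16, 6, 17, 13]
v[mid]=19>5: swap v[3],v[6]; hi=5 → [1, 2, 5, 9, 21, 20, 19, 12, 16, 6, 17, 13]
v[mid]=9>5: swap v[3],v[5]; hi=4 → [1, 2, 5, 20, 21, 9, 19, 12, 16, 6, 17, 13]
v[mid]=20>5: swap v[3],v[4]; hi=3 → [1, 2, 5, 21, 20, 9, 19, 12, 16, 6, 17, 13]
v[mid]=21>5: swap v[3],v[3]; hi=2 → [1, 2, 5, 21, 20, 9, 19, 12, 16, 6, 17, 13]
end: lo=2, hi=2; v = [1, 2, 5, 21, 20, 9, 19, 12, 16, 6, 17, 13]

[1, 2, 5, 21, 20, 9, 19, 12, 16, 6, 17, 13]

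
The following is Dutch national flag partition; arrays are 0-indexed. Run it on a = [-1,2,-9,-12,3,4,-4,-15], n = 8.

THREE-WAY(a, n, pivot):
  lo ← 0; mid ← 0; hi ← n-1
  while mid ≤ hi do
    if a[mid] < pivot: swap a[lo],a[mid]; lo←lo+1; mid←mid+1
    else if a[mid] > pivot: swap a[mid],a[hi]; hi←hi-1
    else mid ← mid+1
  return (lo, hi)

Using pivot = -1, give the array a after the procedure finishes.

[-15,-9,-12,-4,-1,4,3,2]

pivot = -1; lo=0, mid=0, hi=7
a[mid]=-1=-1: mid=1
a[mid]=2>-1: swap a[1],a[7]; hi=6 → [-1,-15,-9,-12,3,4,-4,2]
a[mid]=-15<-1: swap a[0],a[1]; lo=1,mid=2 → [-15,-1,-9,-12,3,4,-4,2]
a[mid]=-9<-1: swap a[1],a[2]; lo=2,mid=3 → [-15,-9,-1,-12,3,4,-4,2]
a[mid]=-12<-1: swap a[2],a[3]; lo=3,mid=4 → [-15,-9,-12,-1,3,4,-4,2]
a[mid]=3>-1: swap a[4],a[6]; hi=5 → [-15,-9,-12,-1,-4,4,3,2]
a[mid]=-4<-1: swap a[3],a[4]; lo=4,mid=5 → [-15,-9,-12,-4,-1,4,3,2]
a[mid]=4>-1: swap a[5],a[5]; hi=4 → [-15,-9,-12,-4,-1,4,3,2]
end: lo=4, hi=4; a = [-15,-9,-12,-4,-1,4,3,2]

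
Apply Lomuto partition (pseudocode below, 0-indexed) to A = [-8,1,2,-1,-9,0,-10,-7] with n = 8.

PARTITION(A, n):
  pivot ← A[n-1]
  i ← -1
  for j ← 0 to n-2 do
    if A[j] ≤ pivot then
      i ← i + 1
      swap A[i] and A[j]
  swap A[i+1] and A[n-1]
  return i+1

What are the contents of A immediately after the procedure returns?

pivot = A[7] = -7; i = -1
j=0: A[0]=-8 ≤ -7 → i=0, swap A[0],A[0] (no change) → [-8,1,2,-1,-9,0,-10,-7]
j=1: A[1]=1 > -7 → no swap
j=2: A[2]=2 > -7 → no swap
j=3: A[3]=-1 > -7 → no swap
j=4: A[4]=-9 ≤ -7 → i=1, swap A[1],A[4] → [-8,-9,2,-1,1,0,-10,-7]
j=5: A[5]=0 > -7 → no swap
j=6: A[6]=-10 ≤ -7 → i=2, swap A[2],A[6] → [-8,-9,-10,-1,1,0,2,-7]
final swap A[3],A[7] → [-8,-9,-10,-7,1,0,2,-1]; return 3

[-8,-9,-10,-7,1,0,2,-1]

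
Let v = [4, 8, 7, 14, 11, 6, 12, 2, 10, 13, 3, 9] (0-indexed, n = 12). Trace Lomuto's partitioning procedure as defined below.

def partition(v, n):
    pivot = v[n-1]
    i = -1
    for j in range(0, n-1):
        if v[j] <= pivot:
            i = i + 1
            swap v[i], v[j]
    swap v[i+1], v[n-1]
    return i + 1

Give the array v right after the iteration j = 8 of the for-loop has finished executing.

pivot=9, i=-1
j=0: 4≤9, i=0, swap(0,0) ⇒ [4, 8, 7, 14, 11, 6, 12, 2, 10, 13, 3, 9]
j=1: 8≤9, i=1, swap(1,1) ⇒ [4, 8, 7, 14, 11, 6, 12, 2, 10, 13, 3, 9]
j=2: 7≤9, i=2, swap(2,2) ⇒ [4, 8, 7, 14, 11, 6, 12, 2, 10, 13, 3, 9]
j=3: 14>9, skip
j=4: 11>9, skip
j=5: 6≤9, i=3, swap(3,5) ⇒ [4, 8, 7, 6, 11, 14, 12, 2, 10, 13, 3, 9]
j=6: 12>9, skip
j=7: 2≤9, i=4, swap(4,7) ⇒ [4, 8, 7, 6, 2, 14, 12, 11, 10, 13, 3, 9]
j=8: 10>9, skip
(after j=8) v = [4, 8, 7, 6, 2, 14, 12, 11, 10, 13, 3, 9]

[4, 8, 7, 6, 2, 14, 12, 11, 10, 13, 3, 9]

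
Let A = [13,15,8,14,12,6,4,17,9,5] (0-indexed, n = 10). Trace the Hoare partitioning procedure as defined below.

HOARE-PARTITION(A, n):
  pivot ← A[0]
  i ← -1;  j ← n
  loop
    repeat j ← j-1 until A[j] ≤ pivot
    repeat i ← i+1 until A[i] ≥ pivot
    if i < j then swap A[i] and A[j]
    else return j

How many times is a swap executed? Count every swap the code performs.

3

pivot=13
j stops at 9 (5), i stops at 0 (13); swap ⇒ [5,15,8,14,12,6,4,17,9,13]
j stops at 8 (9), i stops at 1 (15); swap ⇒ [5,9,8,14,12,6,4,17,15,13]
j stops at 6 (4), i stops at 3 (14); swap ⇒ [5,9,8,4,12,6,14,17,15,13]
j stops at 5, i stops at 6; i≥j ⇒ return 5. A=[5,9,8,4,12,6,14,17,15,13]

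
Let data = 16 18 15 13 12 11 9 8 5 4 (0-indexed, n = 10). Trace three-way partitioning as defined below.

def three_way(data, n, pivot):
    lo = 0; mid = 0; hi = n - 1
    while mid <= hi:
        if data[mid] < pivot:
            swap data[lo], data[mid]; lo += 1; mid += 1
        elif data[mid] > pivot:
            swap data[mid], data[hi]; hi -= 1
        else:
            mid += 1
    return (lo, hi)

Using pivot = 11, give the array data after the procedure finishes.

pivot = 11; lo=0, mid=0, hi=9
data[mid]=16>11: swap data[0],data[9]; hi=8 → 4 18 15 13 12 11 9 8 5 16
data[mid]=4<11: swap data[0],data[0]; lo=1,mid=1 → 4 18 15 13 12 11 9 8 5 16
data[mid]=18>11: swap data[1],data[8]; hi=7 → 4 5 15 13 12 11 9 8 18 16
data[mid]=5<11: swap data[1],data[1]; lo=2,mid=2 → 4 5 15 13 12 11 9 8 18 16
data[mid]=15>11: swap data[2],data[7]; hi=6 → 4 5 8 13 12 11 9 15 18 16
data[mid]=8<11: swap data[2],data[2]; lo=3,mid=3 → 4 5 8 13 12 11 9 15 18 16
data[mid]=13>11: swap data[3],data[6]; hi=5 → 4 5 8 9 12 11 13 15 18 16
data[mid]=9<11: swap data[3],data[3]; lo=4,mid=4 → 4 5 8 9 12 11 13 15 18 16
data[mid]=12>11: swap data[4],data[5]; hi=4 → 4 5 8 9 11 12 13 15 18 16
data[mid]=11=11: mid=5
end: lo=4, hi=4; data = 4 5 8 9 11 12 13 15 18 16

4 5 8 9 11 12 13 15 18 16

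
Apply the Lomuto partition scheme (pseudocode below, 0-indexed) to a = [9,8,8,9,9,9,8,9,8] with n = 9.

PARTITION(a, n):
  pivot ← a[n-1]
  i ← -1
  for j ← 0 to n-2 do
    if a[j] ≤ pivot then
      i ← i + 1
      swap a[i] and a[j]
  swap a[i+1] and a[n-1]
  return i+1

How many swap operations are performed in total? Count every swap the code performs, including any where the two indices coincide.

4

pivot = a[8] = 8; i = -1
j=0: a[0]=9 > 8 → no swap
j=1: a[1]=8 ≤ 8 → i=0, swap a[0],a[1] → [8,9,8,9,9,9,8,9,8]
j=2: a[2]=8 ≤ 8 → i=1, swap a[1],a[2] → [8,8,9,9,9,9,8,9,8]
j=3: a[3]=9 > 8 → no swap
j=4: a[4]=9 > 8 → no swap
j=5: a[5]=9 > 8 → no swap
j=6: a[6]=8 ≤ 8 → i=2, swap a[2],a[6] → [8,8,8,9,9,9,9,9,8]
j=7: a[7]=9 > 8 → no swap
final swap a[3],a[8] → [8,8,8,8,9,9,9,9,9]; return 3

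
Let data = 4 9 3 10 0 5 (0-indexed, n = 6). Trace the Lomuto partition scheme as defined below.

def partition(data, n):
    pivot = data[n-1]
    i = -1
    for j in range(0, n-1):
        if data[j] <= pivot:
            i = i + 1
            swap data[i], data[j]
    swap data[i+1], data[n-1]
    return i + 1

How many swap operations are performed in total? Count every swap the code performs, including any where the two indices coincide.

4

pivot=5, i=-1
j=0: 4≤5, i=0, swap(0,0) ⇒ 4 9 3 10 0 5
j=1: 9>5, skip
j=2: 3≤5, i=1, swap(1,2) ⇒ 4 3 9 10 0 5
j=3: 10>5, skip
j=4: 0≤5, i=2, swap(2,4) ⇒ 4 3 0 10 9 5
swap(3,5) ⇒ 4 3 0 5 9 10; return 3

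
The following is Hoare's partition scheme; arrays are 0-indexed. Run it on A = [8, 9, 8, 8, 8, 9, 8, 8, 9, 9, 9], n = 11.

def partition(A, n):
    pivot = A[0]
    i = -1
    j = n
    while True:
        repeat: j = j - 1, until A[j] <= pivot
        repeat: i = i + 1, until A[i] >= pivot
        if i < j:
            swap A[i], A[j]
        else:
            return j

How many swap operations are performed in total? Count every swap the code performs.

3

pivot = A[0] = 8; i = -1, j = 11
j→7 (A[7]=8≤8), i→0 (A[0]=8≥8); i<j, swap → [8, 9, 8, 8, 8, 9, 8, 8, 9, 9, 9]
j→6 (A[6]=8≤8), i→1 (A[1]=9≥8); i<j, swap → [8, 8, 8, 8, 8, 9, 9, 8, 9, 9, 9]
j→4 (A[4]=8≤8), i→2 (A[2]=8≥8); i<j, swap → [8, 8, 8, 8, 8, 9, 9, 8, 9, 9, 9]
j→3, i→3; i≥j, return j=3. A = [8, 8, 8, 8, 8, 9, 9, 8, 9, 9, 9]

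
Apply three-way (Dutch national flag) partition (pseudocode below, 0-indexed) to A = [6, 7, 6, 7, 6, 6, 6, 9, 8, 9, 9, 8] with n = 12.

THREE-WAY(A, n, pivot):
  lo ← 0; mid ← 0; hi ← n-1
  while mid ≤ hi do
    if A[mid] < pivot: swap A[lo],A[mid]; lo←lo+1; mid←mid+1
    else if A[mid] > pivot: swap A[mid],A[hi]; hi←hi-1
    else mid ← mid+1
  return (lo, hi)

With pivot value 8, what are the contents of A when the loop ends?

lo=0 mid=0 hi=11
6<8: swap(0,0), lo=1 mid=1 ⇒ [6, 7, 6, 7, 6, 6, 6, 9, 8, 9, 9, 8]
7<8: swap(1,1), lo=2 mid=2 ⇒ [6, 7, 6, 7, 6, 6, 6, 9, 8, 9, 9, 8]
6<8: swap(2,2), lo=3 mid=3 ⇒ [6, 7, 6, 7, 6, 6, 6, 9, 8, 9, 9, 8]
7<8: swap(3,3), lo=4 mid=4 ⇒ [6, 7, 6, 7, 6, 6, 6, 9, 8, 9, 9, 8]
6<8: swap(4,4), lo=5 mid=5 ⇒ [6, 7, 6, 7, 6, 6, 6, 9, 8, 9, 9, 8]
6<8: swap(5,5), lo=6 mid=6 ⇒ [6, 7, 6, 7, 6, 6, 6, 9, 8, 9, 9, 8]
6<8: swap(6,6), lo=7 mid=7 ⇒ [6, 7, 6, 7, 6, 6, 6, 9, 8, 9, 9, 8]
9>8: swap(7,11), hi=10 ⇒ [6, 7, 6, 7, 6, 6, 6, 8, 8, 9, 9, 9]
8=8: mid=8
8=8: mid=9
9>8: swap(9,10), hi=9 ⇒ [6, 7, 6, 7, 6, 6, 6, 8, 8, 9, 9, 9]
9>8: swap(9,9), hi=8 ⇒ [6, 7, 6, 7, 6, 6, 6, 8, 8, 9, 9, 9]
done. lo=7 hi=8; A=[6, 7, 6, 7, 6, 6, 6, 8, 8, 9, 9, 9]

[6, 7, 6, 7, 6, 6, 6, 8, 8, 9, 9, 9]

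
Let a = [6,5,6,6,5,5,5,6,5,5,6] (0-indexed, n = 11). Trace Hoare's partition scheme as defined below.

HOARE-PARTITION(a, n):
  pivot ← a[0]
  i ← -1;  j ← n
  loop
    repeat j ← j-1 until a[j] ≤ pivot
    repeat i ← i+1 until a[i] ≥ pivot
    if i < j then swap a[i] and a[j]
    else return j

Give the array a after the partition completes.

[6,5,5,5,5,5,5,6,6,6,6]

pivot = a[0] = 6; i = -1, j = 11
j→10 (a[10]=6≤6), i→0 (a[0]=6≥6); i<j, swap → [6,5,6,6,5,5,5,6,5,5,6]
j→9 (a[9]=5≤6), i→2 (a[2]=6≥6); i<j, swap → [6,5,5,6,5,5,5,6,5,6,6]
j→8 (a[8]=5≤6), i→3 (a[3]=6≥6); i<j, swap → [6,5,5,5,5,5,5,6,6,6,6]
j→7, i→7; i≥j, return j=7. a = [6,5,5,5,5,5,5,6,6,6,6]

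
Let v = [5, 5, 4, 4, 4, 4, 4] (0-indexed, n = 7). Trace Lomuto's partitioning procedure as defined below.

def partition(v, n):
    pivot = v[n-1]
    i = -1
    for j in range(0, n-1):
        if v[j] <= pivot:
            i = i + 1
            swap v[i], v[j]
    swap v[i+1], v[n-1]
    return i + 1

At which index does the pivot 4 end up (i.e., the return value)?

pivot=4, i=-1
j=0: 5>4, skip
j=1: 5>4, skip
j=2: 4≤4, i=0, swap(0,2) ⇒ [4, 5, 5, 4, 4, 4, 4]
j=3: 4≤4, i=1, swap(1,3) ⇒ [4, 4, 5, 5, 4, 4, 4]
j=4: 4≤4, i=2, swap(2,4) ⇒ [4, 4, 4, 5, 5, 4, 4]
j=5: 4≤4, i=3, swap(3,5) ⇒ [4, 4, 4, 4, 5, 5, 4]
swap(4,6) ⇒ [4, 4, 4, 4, 4, 5, 5]; return 4

4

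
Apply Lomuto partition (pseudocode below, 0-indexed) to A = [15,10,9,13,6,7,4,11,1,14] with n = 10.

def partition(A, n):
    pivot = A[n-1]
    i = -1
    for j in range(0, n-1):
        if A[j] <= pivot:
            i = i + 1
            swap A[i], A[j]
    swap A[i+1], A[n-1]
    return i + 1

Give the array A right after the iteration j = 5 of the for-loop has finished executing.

[10,9,13,6,7,15,4,11,1,14]

pivot = A[9] = 14; i = -1
j=0: A[0]=15 > 14 → no swap
j=1: A[1]=10 ≤ 14 → i=0, swap A[0],A[1] → [10,15,9,13,6,7,4,11,1,14]
j=2: A[2]=9 ≤ 14 → i=1, swap A[1],A[2] → [10,9,15,13,6,7,4,11,1,14]
j=3: A[3]=13 ≤ 14 → i=2, swap A[2],A[3] → [10,9,13,15,6,7,4,11,1,14]
j=4: A[4]=6 ≤ 14 → i=3, swap A[3],A[4] → [10,9,13,6,15,7,4,11,1,14]
j=5: A[5]=7 ≤ 14 → i=4, swap A[4],A[5] → [10,9,13,6,7,15,4,11,1,14]
(after j=5) A = [10,9,13,6,7,15,4,11,1,14]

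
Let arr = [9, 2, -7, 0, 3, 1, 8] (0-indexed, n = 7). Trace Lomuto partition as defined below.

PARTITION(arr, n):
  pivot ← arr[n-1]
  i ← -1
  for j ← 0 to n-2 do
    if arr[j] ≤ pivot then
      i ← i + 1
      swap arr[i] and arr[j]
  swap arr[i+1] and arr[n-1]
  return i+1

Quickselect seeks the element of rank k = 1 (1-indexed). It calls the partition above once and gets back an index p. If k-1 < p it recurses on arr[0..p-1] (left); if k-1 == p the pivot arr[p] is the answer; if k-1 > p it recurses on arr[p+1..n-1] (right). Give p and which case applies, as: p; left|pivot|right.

pivot = arr[6] = 8; i = -1
j=0: arr[0]=9 > 8 → no swap
j=1: arr[1]=2 ≤ 8 → i=0, swap arr[0],arr[1] → [2, 9, -7, 0, 3, 1, 8]
j=2: arr[2]=-7 ≤ 8 → i=1, swap arr[1],arr[2] → [2, -7, 9, 0, 3, 1, 8]
j=3: arr[3]=0 ≤ 8 → i=2, swap arr[2],arr[3] → [2, -7, 0, 9, 3, 1, 8]
j=4: arr[4]=3 ≤ 8 → i=3, swap arr[3],arr[4] → [2, -7, 0, 3, 9, 1, 8]
j=5: arr[5]=1 ≤ 8 → i=4, swap arr[4],arr[5] → [2, -7, 0, 3, 1, 9, 8]
final swap arr[5],arr[6] → [2, -7, 0, 3, 1, 8, 9]; return 5
p = 5; k-1 = 0 < 5 ⇒ left

5; left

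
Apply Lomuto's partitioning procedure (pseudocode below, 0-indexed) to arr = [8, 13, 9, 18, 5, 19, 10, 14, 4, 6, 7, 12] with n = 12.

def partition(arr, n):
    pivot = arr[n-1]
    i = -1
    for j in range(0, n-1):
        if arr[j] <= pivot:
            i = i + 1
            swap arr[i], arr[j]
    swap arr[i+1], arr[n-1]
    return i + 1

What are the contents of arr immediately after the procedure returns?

[8, 9, 5, 10, 4, 6, 7, 12, 13, 19, 18, 14]

pivot = arr[11] = 12; i = -1
j=0: arr[0]=8 ≤ 12 → i=0, swap arr[0],arr[0] (no change) → [8, 13, 9, 18, 5, 19, 10, 14, 4, 6, 7, 12]
j=1: arr[1]=13 > 12 → no swap
j=2: arr[2]=9 ≤ 12 → i=1, swap arr[1],arr[2] → [8, 9, 13, 18, 5, 19, 10, 14, 4, 6, 7, 12]
j=3: arr[3]=18 > 12 → no swap
j=4: arr[4]=5 ≤ 12 → i=2, swap arr[2],arr[4] → [8, 9, 5, 18, 13, 19, 10, 14, 4, 6, 7, 12]
j=5: arr[5]=19 > 12 → no swap
j=6: arr[6]=10 ≤ 12 → i=3, swap arr[3],arr[6] → [8, 9, 5, 10, 13, 19, 18, 14, 4, 6, 7, 12]
j=7: arr[7]=14 > 12 → no swap
j=8: arr[8]=4 ≤ 12 → i=4, swap arr[4],arr[8] → [8, 9, 5, 10, 4, 19, 18, 14, 13, 6, 7, 12]
j=9: arr[9]=6 ≤ 12 → i=5, swap arr[5],arr[9] → [8, 9, 5, 10, 4, 6, 18, 14, 13, 19, 7, 12]
j=10: arr[10]=7 ≤ 12 → i=6, swap arr[6],arr[10] → [8, 9, 5, 10, 4, 6, 7, 14, 13, 19, 18, 12]
final swap arr[7],arr[11] → [8, 9, 5, 10, 4, 6, 7, 12, 13, 19, 18, 14]; return 7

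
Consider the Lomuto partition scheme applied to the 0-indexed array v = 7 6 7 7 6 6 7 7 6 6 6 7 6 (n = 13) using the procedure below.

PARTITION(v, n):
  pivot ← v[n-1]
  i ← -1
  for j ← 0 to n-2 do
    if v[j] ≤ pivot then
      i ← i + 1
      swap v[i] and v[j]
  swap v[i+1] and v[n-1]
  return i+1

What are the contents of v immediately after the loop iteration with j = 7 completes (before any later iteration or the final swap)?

pivot=6, i=-1
j=0: 7>6, skip
j=1: 6≤6, i=0, swap(0,1) ⇒ 6 7 7 7 6 6 7 7 6 6 6 7 6
j=2: 7>6, skip
j=3: 7>6, skip
j=4: 6≤6, i=1, swap(1,4) ⇒ 6 6 7 7 7 6 7 7 6 6 6 7 6
j=5: 6≤6, i=2, swap(2,5) ⇒ 6 6 6 7 7 7 7 7 6 6 6 7 6
j=6: 7>6, skip
j=7: 7>6, skip
(after j=7) v = 6 6 6 7 7 7 7 7 6 6 6 7 6

6 6 6 7 7 7 7 7 6 6 6 7 6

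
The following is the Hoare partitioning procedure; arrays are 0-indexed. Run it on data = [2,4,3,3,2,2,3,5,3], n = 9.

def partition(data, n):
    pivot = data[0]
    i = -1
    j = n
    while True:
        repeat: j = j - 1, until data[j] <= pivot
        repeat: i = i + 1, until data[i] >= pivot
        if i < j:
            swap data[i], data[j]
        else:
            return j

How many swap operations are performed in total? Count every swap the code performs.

pivot = data[0] = 2; i = -1, j = 9
j→5 (data[5]=2≤2), i→0 (data[0]=2≥2); i<j, swap → [2,4,3,3,2,2,3,5,3]
j→4 (data[4]=2≤2), i→1 (data[1]=4≥2); i<j, swap → [2,2,3,3,4,2,3,5,3]
j→1, i→2; i≥j, return j=1. data = [2,2,3,3,4,2,3,5,3]

2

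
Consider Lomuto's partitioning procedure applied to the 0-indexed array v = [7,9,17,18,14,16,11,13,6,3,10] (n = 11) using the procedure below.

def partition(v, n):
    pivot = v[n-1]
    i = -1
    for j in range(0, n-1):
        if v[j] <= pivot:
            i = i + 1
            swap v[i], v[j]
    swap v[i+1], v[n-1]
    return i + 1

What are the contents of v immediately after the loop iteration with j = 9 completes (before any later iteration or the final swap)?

[7,9,6,3,14,16,11,13,17,18,10]

pivot=10, i=-1
j=0: 7≤10, i=0, swap(0,0) ⇒ [7,9,17,18,14,16,11,13,6,3,10]
j=1: 9≤10, i=1, swap(1,1) ⇒ [7,9,17,18,14,16,11,13,6,3,10]
j=2: 17>10, skip
j=3: 18>10, skip
j=4: 14>10, skip
j=5: 16>10, skip
j=6: 11>10, skip
j=7: 13>10, skip
j=8: 6≤10, i=2, swap(2,8) ⇒ [7,9,6,18,14,16,11,13,17,3,10]
j=9: 3≤10, i=3, swap(3,9) ⇒ [7,9,6,3,14,16,11,13,17,18,10]
(after j=9) v = [7,9,6,3,14,16,11,13,17,18,10]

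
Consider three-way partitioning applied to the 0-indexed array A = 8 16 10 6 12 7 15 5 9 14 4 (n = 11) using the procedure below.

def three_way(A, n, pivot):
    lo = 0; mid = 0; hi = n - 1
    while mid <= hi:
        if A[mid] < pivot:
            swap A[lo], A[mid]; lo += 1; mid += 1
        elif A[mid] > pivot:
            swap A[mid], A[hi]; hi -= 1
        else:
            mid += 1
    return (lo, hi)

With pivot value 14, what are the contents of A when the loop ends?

lo=0 mid=0 hi=10
8<14: swap(0,0), lo=1 mid=1 ⇒ 8 16 10 6 12 7 15 5 9 14 4
16>14: swap(1,10), hi=9 ⇒ 8 4 10 6 12 7 15 5 9 14 16
4<14: swap(1,1), lo=2 mid=2 ⇒ 8 4 10 6 12 7 15 5 9 14 16
10<14: swap(2,2), lo=3 mid=3 ⇒ 8 4 10 6 12 7 15 5 9 14 16
6<14: swap(3,3), lo=4 mid=4 ⇒ 8 4 10 6 12 7 15 5 9 14 16
12<14: swap(4,4), lo=5 mid=5 ⇒ 8 4 10 6 12 7 15 5 9 14 16
7<14: swap(5,5), lo=6 mid=6 ⇒ 8 4 10 6 12 7 15 5 9 14 16
15>14: swap(6,9), hi=8 ⇒ 8 4 10 6 12 7 14 5 9 15 16
14=14: mid=7
5<14: swap(6,7), lo=7 mid=8 ⇒ 8 4 10 6 12 7 5 14 9 15 16
9<14: swap(7,8), lo=8 mid=9 ⇒ 8 4 10 6 12 7 5 9 14 15 16
done. lo=8 hi=8; A=8 4 10 6 12 7 5 9 14 15 16

8 4 10 6 12 7 5 9 14 15 16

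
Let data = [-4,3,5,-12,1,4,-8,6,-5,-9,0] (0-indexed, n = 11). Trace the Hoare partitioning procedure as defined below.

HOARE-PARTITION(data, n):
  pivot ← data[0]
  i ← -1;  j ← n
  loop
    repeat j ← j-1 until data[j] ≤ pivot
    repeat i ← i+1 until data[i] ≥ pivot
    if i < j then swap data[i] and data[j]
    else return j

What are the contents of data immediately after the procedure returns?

[-9,-5,-8,-12,1,4,5,6,3,-4,0]

pivot=-4
j stops at 9 (-9), i stops at 0 (-4); swap ⇒ [-9,3,5,-12,1,4,-8,6,-5,-4,0]
j stops at 8 (-5), i stops at 1 (3); swap ⇒ [-9,-5,5,-12,1,4,-8,6,3,-4,0]
j stops at 6 (-8), i stops at 2 (5); swap ⇒ [-9,-5,-8,-12,1,4,5,6,3,-4,0]
j stops at 3, i stops at 4; i≥j ⇒ return 3. data=[-9,-5,-8,-12,1,4,5,6,3,-4,0]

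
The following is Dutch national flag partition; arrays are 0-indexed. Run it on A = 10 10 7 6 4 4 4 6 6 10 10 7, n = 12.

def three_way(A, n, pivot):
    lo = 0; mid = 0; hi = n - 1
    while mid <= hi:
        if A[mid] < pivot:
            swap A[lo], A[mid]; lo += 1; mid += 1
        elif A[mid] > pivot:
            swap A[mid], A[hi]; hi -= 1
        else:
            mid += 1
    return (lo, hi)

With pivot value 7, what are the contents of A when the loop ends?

6 6 4 4 4 6 7 7 10 10 10 10

lo=0 mid=0 hi=11
10>7: swap(0,11), hi=10 ⇒ 7 10 7 6 4 4 4 6 6 10 10 10
7=7: mid=1
10>7: swap(1,10), hi=9 ⇒ 7 10 7 6 4 4 4 6 6 10 10 10
10>7: swap(1,9), hi=8 ⇒ 7 10 7 6 4 4 4 6 6 10 10 10
10>7: swap(1,8), hi=7 ⇒ 7 6 7 6 4 4 4 6 10 10 10 10
6<7: swap(0,1), lo=1 mid=2 ⇒ 6 7 7 6 4 4 4 6 10 10 10 10
7=7: mid=3
6<7: swap(1,3), lo=2 mid=4 ⇒ 6 6 7 7 4 4 4 6 10 10 10 10
4<7: swap(2,4), lo=3 mid=5 ⇒ 6 6 4 7 7 4 4 6 10 10 10 10
4<7: swap(3,5), lo=4 mid=6 ⇒ 6 6 4 4 7 7 4 6 10 10 10 10
4<7: swap(4,6), lo=5 mid=7 ⇒ 6 6 4 4 4 7 7 6 10 10 10 10
6<7: swap(5,7), lo=6 mid=8 ⇒ 6 6 4 4 4 6 7 7 10 10 10 10
done. lo=6 hi=7; A=6 6 4 4 4 6 7 7 10 10 10 10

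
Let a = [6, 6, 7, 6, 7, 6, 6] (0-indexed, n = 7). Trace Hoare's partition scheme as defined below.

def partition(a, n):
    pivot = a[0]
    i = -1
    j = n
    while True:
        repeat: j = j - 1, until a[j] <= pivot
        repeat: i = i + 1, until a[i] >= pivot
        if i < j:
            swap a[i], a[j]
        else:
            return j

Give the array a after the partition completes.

[6, 6, 6, 7, 7, 6, 6]

pivot = a[0] = 6; i = -1, j = 7
j→6 (a[6]=6≤6), i→0 (a[0]=6≥6); i<j, swap → [6, 6, 7, 6, 7, 6, 6]
j→5 (a[5]=6≤6), i→1 (a[1]=6≥6); i<j, swap → [6, 6, 7, 6, 7, 6, 6]
j→3 (a[3]=6≤6), i→2 (a[2]=7≥6); i<j, swap → [6, 6, 6, 7, 7, 6, 6]
j→2, i→3; i≥j, return j=2. a = [6, 6, 6, 7, 7, 6, 6]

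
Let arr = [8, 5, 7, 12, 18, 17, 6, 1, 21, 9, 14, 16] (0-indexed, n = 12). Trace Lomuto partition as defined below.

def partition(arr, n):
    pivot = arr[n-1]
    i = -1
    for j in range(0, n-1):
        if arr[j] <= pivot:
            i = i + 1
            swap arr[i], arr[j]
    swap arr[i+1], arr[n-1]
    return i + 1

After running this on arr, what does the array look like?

pivot=16, i=-1
j=0: 8≤16, i=0, swap(0,0) ⇒ [8, 5, 7, 12, 18, 17, 6, 1, 21, 9, 14, 16]
j=1: 5≤16, i=1, swap(1,1) ⇒ [8, 5, 7, 12, 18, 17, 6, 1, 21, 9, 14, 16]
j=2: 7≤16, i=2, swap(2,2) ⇒ [8, 5, 7, 12, 18, 17, 6, 1, 21, 9, 14, 16]
j=3: 12≤16, i=3, swap(3,3) ⇒ [8, 5, 7, 12, 18, 17, 6, 1, 21, 9, 14, 16]
j=4: 18>16, skip
j=5: 17>16, skip
j=6: 6≤16, i=4, swap(4,6) ⇒ [8, 5, 7, 12, 6, 17, 18, 1, 21, 9, 14, 16]
j=7: 1≤16, i=5, swap(5,7) ⇒ [8, 5, 7, 12, 6, 1, 18, 17, 21, 9, 14, 16]
j=8: 21>16, skip
j=9: 9≤16, i=6, swap(6,9) ⇒ [8, 5, 7, 12, 6, 1, 9, 17, 21, 18, 14, 16]
j=10: 14≤16, i=7, swap(7,10) ⇒ [8, 5, 7, 12, 6, 1, 9, 14, 21, 18, 17, 16]
swap(8,11) ⇒ [8, 5, 7, 12, 6, 1, 9, 14, 16, 18, 17, 21]; return 8

[8, 5, 7, 12, 6, 1, 9, 14, 16, 18, 17, 21]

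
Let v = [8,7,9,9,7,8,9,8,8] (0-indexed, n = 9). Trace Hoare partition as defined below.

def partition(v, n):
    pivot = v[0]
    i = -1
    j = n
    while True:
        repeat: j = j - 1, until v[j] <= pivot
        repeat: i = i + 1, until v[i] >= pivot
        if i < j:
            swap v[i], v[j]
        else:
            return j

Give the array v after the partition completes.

pivot = v[0] = 8; i = -1, j = 9
j→8 (v[8]=8≤8), i→0 (v[0]=8≥8); i<j, swap → [8,7,9,9,7,8,9,8,8]
j→7 (v[7]=8≤8), i→2 (v[2]=9≥8); i<j, swap → [8,7,8,9,7,8,9,9,8]
j→5 (v[5]=8≤8), i→3 (v[3]=9≥8); i<j, swap → [8,7,8,8,7,9,9,9,8]
j→4, i→5; i≥j, return j=4. v = [8,7,8,8,7,9,9,9,8]

[8,7,8,8,7,9,9,9,8]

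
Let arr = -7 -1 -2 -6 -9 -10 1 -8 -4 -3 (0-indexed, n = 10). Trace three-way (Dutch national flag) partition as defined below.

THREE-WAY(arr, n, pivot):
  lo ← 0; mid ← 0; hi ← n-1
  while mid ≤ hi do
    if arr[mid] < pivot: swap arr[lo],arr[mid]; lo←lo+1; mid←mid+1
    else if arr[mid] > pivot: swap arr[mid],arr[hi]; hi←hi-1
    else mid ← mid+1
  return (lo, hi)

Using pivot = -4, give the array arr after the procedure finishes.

pivot = -4; lo=0, mid=0, hi=9
arr[mid]=-7<-4: swap arr[0],arr[0]; lo=1,mid=1 → -7 -1 -2 -6 -9 -10 1 -8 -4 -3
arr[mid]=-1>-4: swap arr[1],arr[9]; hi=8 → -7 -3 -2 -6 -9 -10 1 -8 -4 -1
arr[mid]=-3>-4: swap arr[1],arr[8]; hi=7 → -7 -4 -2 -6 -9 -10 1 -8 -3 -1
arr[mid]=-4=-4: mid=2
arr[mid]=-2>-4: swap arr[2],arr[7]; hi=6 → -7 -4 -8 -6 -9 -10 1 -2 -3 -1
arr[mid]=-8<-4: swap arr[1],arr[2]; lo=2,mid=3 → -7 -8 -4 -6 -9 -10 1 -2 -3 -1
arr[mid]=-6<-4: swap arr[2],arr[3]; lo=3,mid=4 → -7 -8 -6 -4 -9 -10 1 -2 -3 -1
arr[mid]=-9<-4: swap arr[3],arr[4]; lo=4,mid=5 → -7 -8 -6 -9 -4 -10 1 -2 -3 -1
arr[mid]=-10<-4: swap arr[4],arr[5]; lo=5,mid=6 → -7 -8 -6 -9 -10 -4 1 -2 -3 -1
arr[mid]=1>-4: swap arr[6],arr[6]; hi=5 → -7 -8 -6 -9 -10 -4 1 -2 -3 -1
end: lo=5, hi=5; arr = -7 -8 -6 -9 -10 -4 1 -2 -3 -1

-7 -8 -6 -9 -10 -4 1 -2 -3 -1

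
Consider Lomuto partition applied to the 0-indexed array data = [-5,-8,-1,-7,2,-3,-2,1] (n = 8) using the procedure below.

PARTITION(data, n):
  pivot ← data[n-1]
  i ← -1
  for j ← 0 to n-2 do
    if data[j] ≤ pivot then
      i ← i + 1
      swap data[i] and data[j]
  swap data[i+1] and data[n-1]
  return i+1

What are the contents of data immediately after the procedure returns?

[-5,-8,-1,-7,-3,-2,1,2]

pivot=1, i=-1
j=0: -5≤1, i=0, swap(0,0) ⇒ [-5,-8,-1,-7,2,-3,-2,1]
j=1: -8≤1, i=1, swap(1,1) ⇒ [-5,-8,-1,-7,2,-3,-2,1]
j=2: -1≤1, i=2, swap(2,2) ⇒ [-5,-8,-1,-7,2,-3,-2,1]
j=3: -7≤1, i=3, swap(3,3) ⇒ [-5,-8,-1,-7,2,-3,-2,1]
j=4: 2>1, skip
j=5: -3≤1, i=4, swap(4,5) ⇒ [-5,-8,-1,-7,-3,2,-2,1]
j=6: -2≤1, i=5, swap(5,6) ⇒ [-5,-8,-1,-7,-3,-2,2,1]
swap(6,7) ⇒ [-5,-8,-1,-7,-3,-2,1,2]; return 6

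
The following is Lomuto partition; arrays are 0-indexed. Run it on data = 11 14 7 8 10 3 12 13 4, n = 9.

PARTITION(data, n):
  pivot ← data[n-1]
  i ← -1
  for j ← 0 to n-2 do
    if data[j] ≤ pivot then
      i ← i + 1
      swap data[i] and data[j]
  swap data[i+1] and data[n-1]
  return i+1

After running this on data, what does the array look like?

3 4 7 8 10 11 12 13 14

pivot=4, i=-1
j=0: 11>4, skip
j=1: 14>4, skip
j=2: 7>4, skip
j=3: 8>4, skip
j=4: 10>4, skip
j=5: 3≤4, i=0, swap(0,5) ⇒ 3 14 7 8 10 11 12 13 4
j=6: 12>4, skip
j=7: 13>4, skip
swap(1,8) ⇒ 3 4 7 8 10 11 12 13 14; return 1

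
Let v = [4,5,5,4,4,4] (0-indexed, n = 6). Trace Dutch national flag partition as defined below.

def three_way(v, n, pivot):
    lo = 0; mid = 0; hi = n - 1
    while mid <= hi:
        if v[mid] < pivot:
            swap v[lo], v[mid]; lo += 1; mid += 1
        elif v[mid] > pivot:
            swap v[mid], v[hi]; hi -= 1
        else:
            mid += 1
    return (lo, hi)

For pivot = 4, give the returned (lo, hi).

(0, 3)

pivot = 4; lo=0, mid=0, hi=5
v[mid]=4=4: mid=1
v[mid]=5>4: swap v[1],v[5]; hi=4 → [4,4,5,4,4,5]
v[mid]=4=4: mid=2
v[mid]=5>4: swap v[2],v[4]; hi=3 → [4,4,4,4,5,5]
v[mid]=4=4: mid=3
v[mid]=4=4: mid=4
end: lo=0, hi=3; v = [4,4,4,4,5,5]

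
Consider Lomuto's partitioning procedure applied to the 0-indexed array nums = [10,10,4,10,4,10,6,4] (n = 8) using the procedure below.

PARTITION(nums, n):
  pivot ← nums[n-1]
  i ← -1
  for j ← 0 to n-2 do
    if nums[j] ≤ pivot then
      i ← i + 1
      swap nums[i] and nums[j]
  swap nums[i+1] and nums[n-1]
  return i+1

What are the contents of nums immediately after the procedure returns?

[4,4,4,10,10,10,6,10]

pivot=4, i=-1
j=0: 10>4, skip
j=1: 10>4, skip
j=2: 4≤4, i=0, swap(0,2) ⇒ [4,10,10,10,4,10,6,4]
j=3: 10>4, skip
j=4: 4≤4, i=1, swap(1,4) ⇒ [4,4,10,10,10,10,6,4]
j=5: 10>4, skip
j=6: 6>4, skip
swap(2,7) ⇒ [4,4,4,10,10,10,6,10]; return 2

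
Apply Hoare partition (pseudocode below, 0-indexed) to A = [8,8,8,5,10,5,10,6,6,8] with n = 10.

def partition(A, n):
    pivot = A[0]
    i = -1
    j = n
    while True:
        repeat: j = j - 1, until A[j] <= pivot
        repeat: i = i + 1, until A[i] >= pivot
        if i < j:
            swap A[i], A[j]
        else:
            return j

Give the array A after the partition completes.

pivot=8
j stops at 9 (8), i stops at 0 (8); swap ⇒ [8,8,8,5,10,5,10,6,6,8]
j stops at 8 (6), i stops at 1 (8); swap ⇒ [8,6,8,5,10,5,10,6,8,8]
j stops at 7 (6), i stops at 2 (8); swap ⇒ [8,6,6,5,10,5,10,8,8,8]
j stops at 5 (5), i stops at 4 (10); swap ⇒ [8,6,6,5,5,10,10,8,8,8]
j stops at 4, i stops at 5; i≥j ⇒ return 4. A=[8,6,6,5,5,10,10,8,8,8]

[8,6,6,5,5,10,10,8,8,8]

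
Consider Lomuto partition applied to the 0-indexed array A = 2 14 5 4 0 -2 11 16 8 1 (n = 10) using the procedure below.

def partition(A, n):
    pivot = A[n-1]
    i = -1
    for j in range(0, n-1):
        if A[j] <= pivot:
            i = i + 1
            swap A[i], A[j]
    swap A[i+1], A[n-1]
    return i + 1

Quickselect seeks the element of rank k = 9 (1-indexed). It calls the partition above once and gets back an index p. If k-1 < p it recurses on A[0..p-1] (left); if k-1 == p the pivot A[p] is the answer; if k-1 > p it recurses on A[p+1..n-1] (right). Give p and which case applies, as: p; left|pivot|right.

2; right

pivot = A[9] = 1; i = -1
j=0: A[0]=2 > 1 → no swap
j=1: A[1]=14 > 1 → no swap
j=2: A[2]=5 > 1 → no swap
j=3: A[3]=4 > 1 → no swap
j=4: A[4]=0 ≤ 1 → i=0, swap A[0],A[4] → 0 14 5 4 2 -2 11 16 8 1
j=5: A[5]=-2 ≤ 1 → i=1, swap A[1],A[5] → 0 -2 5 4 2 14 11 16 8 1
j=6: A[6]=11 > 1 → no swap
j=7: A[7]=16 > 1 → no swap
j=8: A[8]=8 > 1 → no swap
final swap A[2],A[9] → 0 -2 1 4 2 14 11 16 8 5; return 2
p = 2; k-1 = 8 > 2 ⇒ right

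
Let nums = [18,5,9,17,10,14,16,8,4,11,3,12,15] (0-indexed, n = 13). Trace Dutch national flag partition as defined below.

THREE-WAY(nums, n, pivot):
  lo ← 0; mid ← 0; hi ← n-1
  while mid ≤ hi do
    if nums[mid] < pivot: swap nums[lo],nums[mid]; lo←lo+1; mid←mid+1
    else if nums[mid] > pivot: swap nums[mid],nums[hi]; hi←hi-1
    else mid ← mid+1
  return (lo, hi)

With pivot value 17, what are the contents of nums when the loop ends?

[15,5,9,10,14,16,8,4,11,3,12,17,18]

pivot = 17; lo=0, mid=0, hi=12
nums[mid]=18>17: swap nums[0],nums[12]; hi=11 → [15,5,9,17,10,14,16,8,4,11,3,12,18]
nums[mid]=15<17: swap nums[0],nums[0]; lo=1,mid=1 → [15,5,9,17,10,14,16,8,4,11,3,12,18]
nums[mid]=5<17: swap nums[1],nums[1]; lo=2,mid=2 → [15,5,9,17,10,14,16,8,4,11,3,12,18]
nums[mid]=9<17: swap nums[2],nums[2]; lo=3,mid=3 → [15,5,9,17,10,14,16,8,4,11,3,12,18]
nums[mid]=17=17: mid=4
nums[mid]=10<17: swap nums[3],nums[4]; lo=4,mid=5 → [15,5,9,10,17,14,16,8,4,11,3,12,18]
nums[mid]=14<17: swap nums[4],nums[5]; lo=5,mid=6 → [15,5,9,10,14,17,16,8,4,11,3,12,18]
nums[mid]=16<17: swap nums[5],nums[6]; lo=6,mid=7 → [15,5,9,10,14,16,17,8,4,11,3,12,18]
nums[mid]=8<17: swap nums[6],nums[7]; lo=7,mid=8 → [15,5,9,10,14,16,8,17,4,11,3,12,18]
nums[mid]=4<17: swap nums[7],nums[8]; lo=8,mid=9 → [15,5,9,10,14,16,8,4,17,11,3,12,18]
nums[mid]=11<17: swap nums[8],nums[9]; lo=9,mid=10 → [15,5,9,10,14,16,8,4,11,17,3,12,18]
nums[mid]=3<17: swap nums[9],nums[10]; lo=10,mid=11 → [15,5,9,10,14,16,8,4,11,3,17,12,18]
nums[mid]=12<17: swap nums[10],nums[11]; lo=11,mid=12 → [15,5,9,10,14,16,8,4,11,3,12,17,18]
end: lo=11, hi=11; nums = [15,5,9,10,14,16,8,4,11,3,12,17,18]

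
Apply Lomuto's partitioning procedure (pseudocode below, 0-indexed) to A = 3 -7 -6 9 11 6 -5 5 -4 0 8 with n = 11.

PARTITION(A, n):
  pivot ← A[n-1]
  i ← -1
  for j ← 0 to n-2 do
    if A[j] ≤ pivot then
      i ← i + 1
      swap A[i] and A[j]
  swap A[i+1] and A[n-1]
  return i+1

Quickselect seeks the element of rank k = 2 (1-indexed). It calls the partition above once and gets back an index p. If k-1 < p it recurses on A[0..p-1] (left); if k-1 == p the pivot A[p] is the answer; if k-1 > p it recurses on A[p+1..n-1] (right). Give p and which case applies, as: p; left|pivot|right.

pivot=8, i=-1
j=0: 3≤8, i=0, swap(0,0) ⇒ 3 -7 -6 9 11 6 -5 5 -4 0 8
j=1: -7≤8, i=1, swap(1,1) ⇒ 3 -7 -6 9 11 6 -5 5 -4 0 8
j=2: -6≤8, i=2, swap(2,2) ⇒ 3 -7 -6 9 11 6 -5 5 -4 0 8
j=3: 9>8, skip
j=4: 11>8, skip
j=5: 6≤8, i=3, swap(3,5) ⇒ 3 -7 -6 6 11 9 -5 5 -4 0 8
j=6: -5≤8, i=4, swap(4,6) ⇒ 3 -7 -6 6 -5 9 11 5 -4 0 8
j=7: 5≤8, i=5, swap(5,7) ⇒ 3 -7 -6 6 -5 5 11 9 -4 0 8
j=8: -4≤8, i=6, swap(6,8) ⇒ 3 -7 -6 6 -5 5 -4 9 11 0 8
j=9: 0≤8, i=7, swap(7,9) ⇒ 3 -7 -6 6 -5 5 -4 0 11 9 8
swap(8,10) ⇒ 3 -7 -6 6 -5 5 -4 0 8 9 11; return 8
p = 8; k-1 = 1 < 8 ⇒ left

8; left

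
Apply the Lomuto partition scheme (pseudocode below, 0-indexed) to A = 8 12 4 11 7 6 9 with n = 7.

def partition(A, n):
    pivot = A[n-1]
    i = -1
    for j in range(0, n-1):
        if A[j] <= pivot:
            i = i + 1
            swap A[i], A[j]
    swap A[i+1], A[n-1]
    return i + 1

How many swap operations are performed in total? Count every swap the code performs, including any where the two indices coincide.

pivot=9, i=-1
j=0: 8≤9, i=0, swap(0,0) ⇒ 8 12 4 11 7 6 9
j=1: 12>9, skip
j=2: 4≤9, i=1, swap(1,2) ⇒ 8 4 12 11 7 6 9
j=3: 11>9, skip
j=4: 7≤9, i=2, swap(2,4) ⇒ 8 4 7 11 12 6 9
j=5: 6≤9, i=3, swap(3,5) ⇒ 8 4 7 6 12 11 9
swap(4,6) ⇒ 8 4 7 6 9 11 12; return 4

5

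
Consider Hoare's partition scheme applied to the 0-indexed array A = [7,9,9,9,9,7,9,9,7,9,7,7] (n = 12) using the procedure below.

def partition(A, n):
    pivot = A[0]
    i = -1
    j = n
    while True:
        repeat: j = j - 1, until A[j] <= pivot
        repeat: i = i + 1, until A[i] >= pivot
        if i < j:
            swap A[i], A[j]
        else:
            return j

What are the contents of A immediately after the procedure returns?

pivot = A[0] = 7; i = -1, j = 12
j→11 (A[11]=7≤7), i→0 (A[0]=7≥7); i<j, swap → [7,9,9,9,9,7,9,9,7,9,7,7]
j→10 (A[10]=7≤7), i→1 (A[1]=9≥7); i<j, swap → [7,7,9,9,9,7,9,9,7,9,9,7]
j→8 (A[8]=7≤7), i→2 (A[2]=9≥7); i<j, swap → [7,7,7,9,9,7,9,9,9,9,9,7]
j→5 (A[5]=7≤7), i→3 (A[3]=9≥7); i<j, swap → [7,7,7,7,9,9,9,9,9,9,9,7]
j→3, i→4; i≥j, return j=3. A = [7,7,7,7,9,9,9,9,9,9,9,7]

[7,7,7,7,9,9,9,9,9,9,9,7]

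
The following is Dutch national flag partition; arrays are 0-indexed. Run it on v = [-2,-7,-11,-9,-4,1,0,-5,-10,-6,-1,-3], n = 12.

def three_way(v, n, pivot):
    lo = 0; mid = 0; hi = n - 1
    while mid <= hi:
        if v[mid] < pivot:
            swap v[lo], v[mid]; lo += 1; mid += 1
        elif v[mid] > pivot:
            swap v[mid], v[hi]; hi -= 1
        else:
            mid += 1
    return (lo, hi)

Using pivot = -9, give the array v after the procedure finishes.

lo=0 mid=0 hi=11
-2>-9: swap(0,11), hi=10 ⇒ [-3,-7,-11,-9,-4,1,0,-5,-10,-6,-1,-2]
-3>-9: swap(0,10), hi=9 ⇒ [-1,-7,-11,-9,-4,1,0,-5,-10,-6,-3,-2]
-1>-9: swap(0,9), hi=8 ⇒ [-6,-7,-11,-9,-4,1,0,-5,-10,-1,-3,-2]
-6>-9: swap(0,8), hi=7 ⇒ [-10,-7,-11,-9,-4,1,0,-5,-6,-1,-3,-2]
-10<-9: swap(0,0), lo=1 mid=1 ⇒ [-10,-7,-11,-9,-4,1,0,-5,-6,-1,-3,-2]
-7>-9: swap(1,7), hi=6 ⇒ [-10,-5,-11,-9,-4,1,0,-7,-6,-1,-3,-2]
-5>-9: swap(1,6), hi=5 ⇒ [-10,0,-11,-9,-4,1,-5,-7,-6,-1,-3,-2]
0>-9: swap(1,5), hi=4 ⇒ [-10,1,-11,-9,-4,0,-5,-7,-6,-1,-3,-2]
1>-9: swap(1,4), hi=3 ⇒ [-10,-4,-11,-9,1,0,-5,-7,-6,-1,-3,-2]
-4>-9: swap(1,3), hi=2 ⇒ [-10,-9,-11,-4,1,0,-5,-7,-6,-1,-3,-2]
-9=-9: mid=2
-11<-9: swap(1,2), lo=2 mid=3 ⇒ [-10,-11,-9,-4,1,0,-5,-7,-6,-1,-3,-2]
done. lo=2 hi=2; v=[-10,-11,-9,-4,1,0,-5,-7,-6,-1,-3,-2]

[-10,-11,-9,-4,1,0,-5,-7,-6,-1,-3,-2]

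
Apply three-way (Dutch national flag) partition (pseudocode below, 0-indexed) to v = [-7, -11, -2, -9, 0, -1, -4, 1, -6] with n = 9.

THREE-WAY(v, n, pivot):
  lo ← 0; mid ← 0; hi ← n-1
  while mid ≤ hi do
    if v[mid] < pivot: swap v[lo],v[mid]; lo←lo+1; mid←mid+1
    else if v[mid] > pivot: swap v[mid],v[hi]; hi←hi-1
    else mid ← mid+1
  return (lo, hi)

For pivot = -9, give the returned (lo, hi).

(1, 1)

lo=0 mid=0 hi=8
-7>-9: swap(0,8), hi=7 ⇒ [-6, -11, -2, -9, 0, -1, -4, 1, -7]
-6>-9: swap(0,7), hi=6 ⇒ [1, -11, -2, -9, 0, -1, -4, -6, -7]
1>-9: swap(0,6), hi=5 ⇒ [-4, -11, -2, -9, 0, -1, 1, -6, -7]
-4>-9: swap(0,5), hi=4 ⇒ [-1, -11, -2, -9, 0, -4, 1, -6, -7]
-1>-9: swap(0,4), hi=3 ⇒ [0, -11, -2, -9, -1, -4, 1, -6, -7]
0>-9: swap(0,3), hi=2 ⇒ [-9, -11, -2, 0, -1, -4, 1, -6, -7]
-9=-9: mid=1
-11<-9: swap(0,1), lo=1 mid=2 ⇒ [-11, -9, -2, 0, -1, -4, 1, -6, -7]
-2>-9: swap(2,2), hi=1 ⇒ [-11, -9, -2, 0, -1, -4, 1, -6, -7]
done. lo=1 hi=1; v=[-11, -9, -2, 0, -1, -4, 1, -6, -7]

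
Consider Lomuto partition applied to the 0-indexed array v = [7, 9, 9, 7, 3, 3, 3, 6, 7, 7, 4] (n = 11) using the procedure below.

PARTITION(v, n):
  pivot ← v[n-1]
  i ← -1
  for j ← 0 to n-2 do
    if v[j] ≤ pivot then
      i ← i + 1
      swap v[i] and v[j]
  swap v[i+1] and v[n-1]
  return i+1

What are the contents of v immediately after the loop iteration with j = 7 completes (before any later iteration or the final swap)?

[3, 3, 3, 7, 7, 9, 9, 6, 7, 7, 4]

pivot = v[10] = 4; i = -1
j=0: v[0]=7 > 4 → no swap
j=1: v[1]=9 > 4 → no swap
j=2: v[2]=9 > 4 → no swap
j=3: v[3]=7 > 4 → no swap
j=4: v[4]=3 ≤ 4 → i=0, swap v[0],v[4] → [3, 9, 9, 7, 7, 3, 3, 6, 7, 7, 4]
j=5: v[5]=3 ≤ 4 → i=1, swap v[1],v[5] → [3, 3, 9, 7, 7, 9, 3, 6, 7, 7, 4]
j=6: v[6]=3 ≤ 4 → i=2, swap v[2],v[6] → [3, 3, 3, 7, 7, 9, 9, 6, 7, 7, 4]
j=7: v[7]=6 > 4 → no swap
(after j=7) v = [3, 3, 3, 7, 7, 9, 9, 6, 7, 7, 4]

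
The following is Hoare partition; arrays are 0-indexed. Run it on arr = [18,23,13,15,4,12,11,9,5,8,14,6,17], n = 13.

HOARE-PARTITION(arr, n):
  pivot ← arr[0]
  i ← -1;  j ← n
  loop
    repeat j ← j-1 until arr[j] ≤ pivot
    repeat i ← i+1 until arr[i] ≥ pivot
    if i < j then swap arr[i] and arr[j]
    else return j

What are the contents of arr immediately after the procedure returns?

pivot = arr[0] = 18; i = -1, j = 13
j→12 (arr[12]=17≤18), i→0 (arr[0]=18≥18); i<j, swap → [17,23,13,15,4,12,11,9,5,8,14,6,18]
j→11 (arr[11]=6≤18), i→1 (arr[1]=23≥18); i<j, swap → [17,6,13,15,4,12,11,9,5,8,14,23,18]
j→10, i→11; i≥j, return j=10. arr = [17,6,13,15,4,12,11,9,5,8,14,23,18]

[17,6,13,15,4,12,11,9,5,8,14,23,18]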